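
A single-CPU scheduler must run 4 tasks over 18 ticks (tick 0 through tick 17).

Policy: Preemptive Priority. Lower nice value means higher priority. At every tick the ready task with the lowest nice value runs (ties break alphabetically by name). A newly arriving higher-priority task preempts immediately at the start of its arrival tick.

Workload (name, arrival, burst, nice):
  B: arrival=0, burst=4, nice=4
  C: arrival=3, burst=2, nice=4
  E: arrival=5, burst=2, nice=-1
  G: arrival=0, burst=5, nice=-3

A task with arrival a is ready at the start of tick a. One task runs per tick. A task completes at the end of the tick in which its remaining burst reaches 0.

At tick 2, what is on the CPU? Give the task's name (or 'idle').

running at tick 2 = G

t=0: ready={B,G} → run G
t=1: ready={B,G} → run G
t=2: ready={B,G} → run G
t=3: ready={B,C,G} → run G
t=4: ready={B,C,G} → run G
t=5: ready={B,C,E} → run E
t=6: ready={B,C,E} → run E
t=7: ready={B,C} → run B
t=8: ready={B,C} → run B
t=9: ready={B,C} → run B
t=10: ready={B,C} → run B
t=11: ready={C} → run C
t=12: ready={C} → run C
t=13: (idle)
t=14: (idle)
t=15: (idle)
t=16: (idle)
t=17: (idle)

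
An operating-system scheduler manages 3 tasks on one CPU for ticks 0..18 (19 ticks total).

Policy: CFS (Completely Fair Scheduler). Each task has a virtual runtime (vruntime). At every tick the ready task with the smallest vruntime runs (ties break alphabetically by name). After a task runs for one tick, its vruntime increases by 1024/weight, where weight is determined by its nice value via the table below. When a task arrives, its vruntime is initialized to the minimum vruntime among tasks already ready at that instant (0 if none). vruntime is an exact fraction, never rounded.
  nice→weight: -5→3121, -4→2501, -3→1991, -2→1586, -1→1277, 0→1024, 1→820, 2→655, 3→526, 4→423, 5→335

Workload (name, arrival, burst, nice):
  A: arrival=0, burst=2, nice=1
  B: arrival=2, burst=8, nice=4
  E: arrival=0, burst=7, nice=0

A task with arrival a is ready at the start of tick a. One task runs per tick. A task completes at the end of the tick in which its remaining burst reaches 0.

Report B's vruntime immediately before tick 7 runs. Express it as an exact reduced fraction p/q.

t=0: vr[A=0 E=0] → run A
t=1: vr[A=256/205 E=0] → run E
t=2: vr[A=256/205 B=1 E=1] → run B
t=3: vr[A=256/205 B=1447/423 E=1] → run E
t=4: vr[A=256/205 B=1447/423 E=2] → run A
t=5: vr[B=1447/423 E=2] → run E
t=6: vr[B=1447/423 E=3] → run E
t=7: vr[B=1447/423 E=4] → run B
t=8: vr[B=2471/423 E=4] → run E
t=9: vr[B=2471/423 E=5] → run E
t=10: vr[B=2471/423 E=6] → run B
t=11: vr[B=1165/141 E=6] → run E
t=12: vr[B=1165/141] → run B
t=13: vr[B=4519/423] → run B
t=14: vr[B=5543/423] → run B
t=15: vr[B=2189/141] → run B
t=16: vr[B=7591/423] → run B
t=17: (idle)
t=18: (idle)

vruntime(B, start of tick 7) = 1447/423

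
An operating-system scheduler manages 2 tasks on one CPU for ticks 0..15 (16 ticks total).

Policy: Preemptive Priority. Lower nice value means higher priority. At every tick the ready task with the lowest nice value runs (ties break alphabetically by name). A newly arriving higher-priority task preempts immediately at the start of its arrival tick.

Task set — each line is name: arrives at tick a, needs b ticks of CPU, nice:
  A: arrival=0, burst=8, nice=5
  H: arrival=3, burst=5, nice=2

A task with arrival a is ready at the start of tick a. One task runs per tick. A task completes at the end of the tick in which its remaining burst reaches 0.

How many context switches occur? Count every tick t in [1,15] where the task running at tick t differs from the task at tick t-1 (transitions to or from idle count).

t=0: ready={A} → run A
t=1: ready={A} → run A
t=2: ready={A} → run A
t=3: ready={A,H} → run H
t=4: ready={A,H} → run H
t=5: ready={A,H} → run H
t=6: ready={A,H} → run H
t=7: ready={A,H} → run H
t=8: ready={A} → run A
t=9: ready={A} → run A
t=10: ready={A} → run A
t=11: ready={A} → run A
t=12: ready={A} → run A
t=13: (idle)
t=14: (idle)
t=15: (idle)

context switches = 3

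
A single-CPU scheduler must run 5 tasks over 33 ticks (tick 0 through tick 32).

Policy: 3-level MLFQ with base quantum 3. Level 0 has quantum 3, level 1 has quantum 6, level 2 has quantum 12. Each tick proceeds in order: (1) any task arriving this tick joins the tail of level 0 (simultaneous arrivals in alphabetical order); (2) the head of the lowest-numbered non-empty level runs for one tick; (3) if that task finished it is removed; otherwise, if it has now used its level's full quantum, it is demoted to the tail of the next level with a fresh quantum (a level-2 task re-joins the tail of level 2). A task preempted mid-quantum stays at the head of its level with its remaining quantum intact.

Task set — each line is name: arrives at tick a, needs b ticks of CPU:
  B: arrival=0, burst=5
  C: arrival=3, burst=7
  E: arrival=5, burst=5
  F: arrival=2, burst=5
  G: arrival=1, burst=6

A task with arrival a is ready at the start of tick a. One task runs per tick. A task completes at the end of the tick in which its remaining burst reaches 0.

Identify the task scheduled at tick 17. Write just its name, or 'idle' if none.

running at tick 17 = G

t=0: L0/L1/L2 = B/-/- → run B
t=1: L0/L1/L2 = BG/-/- → run B
t=2: L0/L1/L2 = BGF/-/- → run B
t=3: L0/L1/L2 = GFC/B/- → run G
t=4: L0/L1/L2 = GFC/B/- → run G
t=5: L0/L1/L2 = GFCE/B/- → run G
t=6: L0/L1/L2 = FCE/BG/- → run F
t=7: L0/L1/L2 = FCE/BG/- → run F
t=8: L0/L1/L2 = FCE/BG/- → run F
t=9: L0/L1/L2 = CE/BGF/- → run C
t=10: L0/L1/L2 = CE/BGF/- → run C
t=11: L0/L1/L2 = CE/BGF/- → run C
t=12: L0/L1/L2 = E/BGFC/- → run E
t=13: L0/L1/L2 = E/BGFC/- → run E
t=14: L0/L1/L2 = E/BGFC/- → run E
t=15: L0/L1/L2 = -/BGFCE/- → run B
t=16: L0/L1/L2 = -/BGFCE/- → run B
t=17: L0/L1/L2 = -/GFCE/- → run G
t=18: L0/L1/L2 = -/GFCE/- → run G
t=19: L0/L1/L2 = -/GFCE/- → run G
t=20: L0/L1/L2 = -/FCE/- → run F
t=21: L0/L1/L2 = -/FCE/- → run F
t=22: L0/L1/L2 = -/CE/- → run C
t=23: L0/L1/L2 = -/CE/- → run C
t=24: L0/L1/L2 = -/CE/- → run C
t=25: L0/L1/L2 = -/CE/- → run C
t=26: L0/L1/L2 = -/E/- → run E
t=27: L0/L1/L2 = -/E/- → run E
t=28: (idle)
t=29: (idle)
t=30: (idle)
t=31: (idle)
t=32: (idle)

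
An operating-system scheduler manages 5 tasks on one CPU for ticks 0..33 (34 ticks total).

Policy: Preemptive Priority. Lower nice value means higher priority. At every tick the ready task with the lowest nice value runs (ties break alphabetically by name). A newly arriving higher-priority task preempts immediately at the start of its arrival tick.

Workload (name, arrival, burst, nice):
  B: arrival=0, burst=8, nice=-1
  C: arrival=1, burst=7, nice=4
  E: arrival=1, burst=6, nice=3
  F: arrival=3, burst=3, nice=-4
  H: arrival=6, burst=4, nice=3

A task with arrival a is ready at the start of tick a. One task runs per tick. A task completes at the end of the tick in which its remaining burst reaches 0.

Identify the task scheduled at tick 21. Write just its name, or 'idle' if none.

running at tick 21 = C

t=0: ready={B} → run B
t=1: ready={B,C,E} → run B
t=2: ready={B,C,E} → run B
t=3: ready={B,C,E,F} → run F
t=4: ready={B,C,E,F} → run F
t=5: ready={B,C,E,F} → run F
t=6: ready={B,C,E,H} → run B
t=7: ready={B,C,E,H} → run B
t=8: ready={B,C,E,H} → run B
t=9: ready={B,C,E,H} → run B
t=10: ready={B,C,E,H} → run B
t=11: ready={C,E,H} → run E
t=12: ready={C,E,H} → run E
t=13: ready={C,E,H} → run E
t=14: ready={C,E,H} → run E
t=15: ready={C,E,H} → run E
t=16: ready={C,E,H} → run E
t=17: ready={C,H} → run H
t=18: ready={C,H} → run H
t=19: ready={C,H} → run H
t=20: ready={C,H} → run H
t=21: ready={C} → run C
t=22: ready={C} → run C
t=23: ready={C} → run C
t=24: ready={C} → run C
t=25: ready={C} → run C
t=26: ready={C} → run C
t=27: ready={C} → run C
t=28: (idle)
t=29: (idle)
t=30: (idle)
t=31: (idle)
t=32: (idle)
t=33: (idle)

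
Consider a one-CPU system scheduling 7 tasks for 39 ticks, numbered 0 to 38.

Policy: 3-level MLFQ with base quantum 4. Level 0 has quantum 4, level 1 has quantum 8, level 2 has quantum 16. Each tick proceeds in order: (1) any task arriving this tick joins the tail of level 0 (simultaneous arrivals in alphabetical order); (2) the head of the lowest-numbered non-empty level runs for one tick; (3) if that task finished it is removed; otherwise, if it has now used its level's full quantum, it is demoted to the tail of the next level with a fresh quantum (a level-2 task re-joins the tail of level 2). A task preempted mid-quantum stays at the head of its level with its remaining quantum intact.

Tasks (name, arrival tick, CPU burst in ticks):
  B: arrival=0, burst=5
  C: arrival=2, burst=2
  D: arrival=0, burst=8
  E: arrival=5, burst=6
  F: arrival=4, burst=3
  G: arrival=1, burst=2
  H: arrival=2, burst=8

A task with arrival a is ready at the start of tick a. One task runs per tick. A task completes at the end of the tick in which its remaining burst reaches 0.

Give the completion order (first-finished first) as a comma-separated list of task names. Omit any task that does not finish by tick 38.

completion order = G, C, F, B, D, H, E

t=0: L0/L1/L2 = BD/-/- → run B
t=1: L0/L1/L2 = BDG/-/- → run B
t=2: L0/L1/L2 = BDGCH/-/- → run B
t=3: L0/L1/L2 = BDGCH/-/- → run B
t=4: L0/L1/L2 = DGCHF/B/- → run D
t=5: L0/L1/L2 = DGCHFE/B/- → run D
t=6: L0/L1/L2 = DGCHFE/B/- → run D
t=7: L0/L1/L2 = DGCHFE/B/- → run D
t=8: L0/L1/L2 = GCHFE/BD/- → run G
t=9: L0/L1/L2 = GCHFE/BD/- → run G
t=10: L0/L1/L2 = CHFE/BD/- → run C
t=11: L0/L1/L2 = CHFE/BD/- → run C
t=12: L0/L1/L2 = HFE/BD/- → run H
t=13: L0/L1/L2 = HFE/BD/- → run H
t=14: L0/L1/L2 = HFE/BD/- → run H
t=15: L0/L1/L2 = HFE/BD/- → run H
t=16: L0/L1/L2 = FE/BDH/- → run F
t=17: L0/L1/L2 = FE/BDH/- → run F
t=18: L0/L1/L2 = FE/BDH/- → run F
t=19: L0/L1/L2 = E/BDH/- → run E
t=20: L0/L1/L2 = E/BDH/- → run E
t=21: L0/L1/L2 = E/BDH/- → run E
t=22: L0/L1/L2 = E/BDH/- → run E
t=23: L0/L1/L2 = -/BDHE/- → run B
t=24: L0/L1/L2 = -/DHE/- → run D
t=25: L0/L1/L2 = -/DHE/- → run D
t=26: L0/L1/L2 = -/DHE/- → run D
t=27: L0/L1/L2 = -/DHE/- → run D
t=28: L0/L1/L2 = -/HE/- → run H
t=29: L0/L1/L2 = -/HE/- → run H
t=30: L0/L1/L2 = -/HE/- → run H
t=31: L0/L1/L2 = -/HE/- → run H
t=32: L0/L1/L2 = -/E/- → run E
t=33: L0/L1/L2 = -/E/- → run E
t=34: (idle)
t=35: (idle)
t=36: (idle)
t=37: (idle)
t=38: (idle)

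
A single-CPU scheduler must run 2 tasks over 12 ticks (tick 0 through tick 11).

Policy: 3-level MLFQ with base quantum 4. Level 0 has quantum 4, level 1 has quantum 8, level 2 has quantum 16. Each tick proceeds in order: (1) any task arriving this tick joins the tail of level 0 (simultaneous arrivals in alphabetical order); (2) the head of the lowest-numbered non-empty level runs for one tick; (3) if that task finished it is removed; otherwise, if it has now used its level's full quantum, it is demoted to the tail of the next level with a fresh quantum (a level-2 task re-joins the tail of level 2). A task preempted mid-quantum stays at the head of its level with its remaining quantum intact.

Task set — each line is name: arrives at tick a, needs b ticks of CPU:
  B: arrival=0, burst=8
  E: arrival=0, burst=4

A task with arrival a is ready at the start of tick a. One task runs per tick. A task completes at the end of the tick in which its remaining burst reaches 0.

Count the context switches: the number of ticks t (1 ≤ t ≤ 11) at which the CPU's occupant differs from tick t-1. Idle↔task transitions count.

context switches = 2

t=0: L0/L1/L2 = BE/-/- → run B
t=1: L0/L1/L2 = BE/-/- → run B
t=2: L0/L1/L2 = BE/-/- → run B
t=3: L0/L1/L2 = BE/-/- → run B
t=4: L0/L1/L2 = E/B/- → run E
t=5: L0/L1/L2 = E/B/- → run E
t=6: L0/L1/L2 = E/B/- → run E
t=7: L0/L1/L2 = E/B/- → run E
t=8: L0/L1/L2 = -/B/- → run B
t=9: L0/L1/L2 = -/B/- → run B
t=10: L0/L1/L2 = -/B/- → run B
t=11: L0/L1/L2 = -/B/- → run B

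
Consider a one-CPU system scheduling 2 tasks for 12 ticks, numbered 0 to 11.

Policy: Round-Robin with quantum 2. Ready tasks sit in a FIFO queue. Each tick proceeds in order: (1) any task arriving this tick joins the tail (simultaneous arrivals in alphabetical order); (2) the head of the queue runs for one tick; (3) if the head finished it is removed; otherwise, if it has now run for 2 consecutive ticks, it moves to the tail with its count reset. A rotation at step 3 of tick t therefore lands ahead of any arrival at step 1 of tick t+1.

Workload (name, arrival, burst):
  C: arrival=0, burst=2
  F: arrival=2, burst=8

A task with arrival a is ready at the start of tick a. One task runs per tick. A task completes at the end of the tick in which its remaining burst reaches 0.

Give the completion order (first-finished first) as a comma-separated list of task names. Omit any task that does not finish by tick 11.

t=0: queue=[C] q_used=0 → run C
t=1: queue=[C] q_used=1 → run C
t=2: queue=[F] q_used=0 → run F
t=3: queue=[F] q_used=1 → run F
t=4: queue=[F] q_used=0 → run F
t=5: queue=[F] q_used=1 → run F
t=6: queue=[F] q_used=0 → run F
t=7: queue=[F] q_used=1 → run F
t=8: queue=[F] q_used=0 → run F
t=9: queue=[F] q_used=1 → run F
t=10: (idle)
t=11: (idle)

completion order = C, F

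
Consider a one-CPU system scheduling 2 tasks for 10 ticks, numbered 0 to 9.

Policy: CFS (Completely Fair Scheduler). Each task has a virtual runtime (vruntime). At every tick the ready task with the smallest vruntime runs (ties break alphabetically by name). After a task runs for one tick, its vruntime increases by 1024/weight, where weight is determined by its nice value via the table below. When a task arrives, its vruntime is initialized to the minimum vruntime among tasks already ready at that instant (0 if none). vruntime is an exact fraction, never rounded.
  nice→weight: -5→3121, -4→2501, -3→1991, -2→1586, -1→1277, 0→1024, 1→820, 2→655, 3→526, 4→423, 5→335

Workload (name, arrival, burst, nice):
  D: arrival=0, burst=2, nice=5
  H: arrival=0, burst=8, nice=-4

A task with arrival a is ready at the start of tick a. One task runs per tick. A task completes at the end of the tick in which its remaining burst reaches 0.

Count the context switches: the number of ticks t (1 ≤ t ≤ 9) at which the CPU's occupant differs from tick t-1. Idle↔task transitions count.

t=0: vr[D=0 H=0] → run D
t=1: vr[D=1024/335 H=0] → run H
t=2: vr[D=1024/335 H=1024/2501] → run H
t=3: vr[D=1024/335 H=2048/2501] → run H
t=4: vr[D=1024/335 H=3072/2501] → run H
t=5: vr[D=1024/335 H=4096/2501] → run H
t=6: vr[D=1024/335 H=5120/2501] → run H
t=7: vr[D=1024/335 H=6144/2501] → run H
t=8: vr[D=1024/335 H=7168/2501] → run H
t=9: vr[D=1024/335] → run D

context switches = 2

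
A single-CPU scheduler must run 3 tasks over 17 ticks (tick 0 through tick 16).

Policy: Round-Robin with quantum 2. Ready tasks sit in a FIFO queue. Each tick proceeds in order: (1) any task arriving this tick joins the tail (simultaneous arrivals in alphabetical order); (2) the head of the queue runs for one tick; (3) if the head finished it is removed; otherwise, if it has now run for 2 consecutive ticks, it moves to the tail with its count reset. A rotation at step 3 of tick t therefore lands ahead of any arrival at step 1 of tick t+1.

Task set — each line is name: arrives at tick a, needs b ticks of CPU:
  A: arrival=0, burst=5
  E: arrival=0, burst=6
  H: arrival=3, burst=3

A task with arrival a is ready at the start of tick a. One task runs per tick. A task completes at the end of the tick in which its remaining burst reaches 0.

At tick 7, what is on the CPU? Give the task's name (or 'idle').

t=0: queue=[A,E] q_used=0 → run A
t=1: queue=[A,E] q_used=1 → run A
t=2: queue=[E,A] q_used=0 → run E
t=3: queue=[E,A,H] q_used=1 → run E
t=4: queue=[A,H,E] q_used=0 → run A
t=5: queue=[A,H,E] q_used=1 → run A
t=6: queue=[H,E,A] q_used=0 → run H
t=7: queue=[H,E,A] q_used=1 → run H
t=8: queue=[E,A,H] q_used=0 → run E
t=9: queue=[E,A,H] q_used=1 → run E
t=10: queue=[A,H,E] q_used=0 → run A
t=11: queue=[H,E] q_used=0 → run H
t=12: queue=[E] q_used=0 → run E
t=13: queue=[E] q_used=1 → run E
t=14: (idle)
t=15: (idle)
t=16: (idle)

running at tick 7 = H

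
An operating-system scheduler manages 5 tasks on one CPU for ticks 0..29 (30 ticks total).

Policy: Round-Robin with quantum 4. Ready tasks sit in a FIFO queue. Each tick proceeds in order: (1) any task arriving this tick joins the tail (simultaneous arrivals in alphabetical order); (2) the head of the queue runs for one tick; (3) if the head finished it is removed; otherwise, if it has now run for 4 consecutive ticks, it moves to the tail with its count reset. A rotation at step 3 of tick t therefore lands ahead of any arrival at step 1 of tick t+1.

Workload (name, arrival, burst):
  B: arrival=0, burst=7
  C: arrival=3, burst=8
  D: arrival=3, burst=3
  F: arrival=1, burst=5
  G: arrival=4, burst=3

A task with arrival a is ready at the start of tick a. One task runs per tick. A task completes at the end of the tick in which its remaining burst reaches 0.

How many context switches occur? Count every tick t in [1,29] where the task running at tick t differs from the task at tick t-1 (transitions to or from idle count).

t=0: queue=[B] q_used=0 → run B
t=1: queue=[B,F] q_used=1 → run B
t=2: queue=[B,F] q_used=2 → run B
t=3: queue=[B,F,C,D] q_used=3 → run B
t=4: queue=[F,C,D,B,G] q_used=0 → run F
t=5: queue=[F,C,D,B,G] q_used=1 → run F
t=6: queue=[F,C,D,B,G] q_used=2 → run F
t=7: queue=[F,C,D,B,G] q_used=3 → run F
t=8: queue=[C,D,B,G,F] q_used=0 → run C
t=9: queue=[C,D,B,G,F] q_used=1 → run C
t=10: queue=[C,D,B,G,F] q_used=2 → run C
t=11: queue=[C,D,B,G,F] q_used=3 → run C
t=12: queue=[D,B,G,F,C] q_used=0 → run D
t=13: queue=[D,B,G,F,C] q_used=1 → run D
t=14: queue=[D,B,G,F,C] q_used=2 → run D
t=15: queue=[B,G,F,C] q_used=0 → run B
t=16: queue=[B,G,F,C] q_used=1 → run B
t=17: queue=[B,G,F,C] q_used=2 → run B
t=18: queue=[G,F,C] q_used=0 → run G
t=19: queue=[G,F,C] q_used=1 → run G
t=20: queue=[G,F,C] q_used=2 → run G
t=21: queue=[F,C] q_used=0 → run F
t=22: queue=[C] q_used=0 → run C
t=23: queue=[C] q_used=1 → run C
t=24: queue=[C] q_used=2 → run C
t=25: queue=[C] q_used=3 → run C
t=26: (idle)
t=27: (idle)
t=28: (idle)
t=29: (idle)

context switches = 8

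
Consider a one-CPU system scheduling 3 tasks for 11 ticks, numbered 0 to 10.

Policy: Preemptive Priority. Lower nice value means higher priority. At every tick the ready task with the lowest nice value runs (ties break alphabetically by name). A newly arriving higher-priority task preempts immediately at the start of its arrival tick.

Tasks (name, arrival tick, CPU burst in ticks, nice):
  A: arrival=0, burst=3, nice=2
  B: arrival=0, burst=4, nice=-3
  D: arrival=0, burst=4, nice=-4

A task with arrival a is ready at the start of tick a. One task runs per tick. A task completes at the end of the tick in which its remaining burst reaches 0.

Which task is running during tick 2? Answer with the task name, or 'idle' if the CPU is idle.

running at tick 2 = D

t=0: ready={A,B,D} → run D
t=1: ready={A,B,D} → run D
t=2: ready={A,B,D} → run D
t=3: ready={A,B,D} → run D
t=4: ready={A,B} → run B
t=5: ready={A,B} → run B
t=6: ready={A,B} → run B
t=7: ready={A,B} → run B
t=8: ready={A} → run A
t=9: ready={A} → run A
t=10: ready={A} → run A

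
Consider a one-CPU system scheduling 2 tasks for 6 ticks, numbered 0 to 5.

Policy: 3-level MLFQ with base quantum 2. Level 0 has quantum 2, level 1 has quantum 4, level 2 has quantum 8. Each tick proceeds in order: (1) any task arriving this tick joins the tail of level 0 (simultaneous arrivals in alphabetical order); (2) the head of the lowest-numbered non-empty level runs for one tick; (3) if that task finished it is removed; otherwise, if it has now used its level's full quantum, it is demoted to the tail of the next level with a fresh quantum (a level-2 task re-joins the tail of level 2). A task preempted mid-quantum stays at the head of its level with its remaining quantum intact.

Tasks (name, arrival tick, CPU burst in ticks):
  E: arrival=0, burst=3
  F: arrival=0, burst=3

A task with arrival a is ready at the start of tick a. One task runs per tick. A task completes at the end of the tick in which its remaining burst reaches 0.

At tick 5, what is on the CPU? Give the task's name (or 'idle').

running at tick 5 = F

t=0: L0/L1/L2 = EF/-/- → run E
t=1: L0/L1/L2 = EF/-/- → run E
t=2: L0/L1/L2 = F/E/- → run F
t=3: L0/L1/L2 = F/E/- → run F
t=4: L0/L1/L2 = -/EF/- → run E
t=5: L0/L1/L2 = -/F/- → run F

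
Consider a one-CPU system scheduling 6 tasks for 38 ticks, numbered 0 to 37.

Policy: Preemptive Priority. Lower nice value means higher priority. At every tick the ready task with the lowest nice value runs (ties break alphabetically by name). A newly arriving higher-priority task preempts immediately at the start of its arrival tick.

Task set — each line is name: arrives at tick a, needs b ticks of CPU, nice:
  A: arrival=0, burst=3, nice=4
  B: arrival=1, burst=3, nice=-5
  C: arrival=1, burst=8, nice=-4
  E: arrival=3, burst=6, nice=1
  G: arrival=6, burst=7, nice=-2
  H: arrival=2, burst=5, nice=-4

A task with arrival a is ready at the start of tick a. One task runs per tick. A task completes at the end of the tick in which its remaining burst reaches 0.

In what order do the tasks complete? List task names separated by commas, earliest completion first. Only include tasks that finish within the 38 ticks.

t=0: ready={A} → run A
t=1: ready={A,B,C} → run B
t=2: ready={A,B,C,H} → run B
t=3: ready={A,B,C,E,H} → run B
t=4: ready={A,C,E,H} → run C
t=5: ready={A,C,E,H} → run C
t=6: ready={A,C,E,G,H} → run C
t=7: ready={A,C,E,G,H} → run C
t=8: ready={A,C,E,G,H} → run C
t=9: ready={A,C,E,G,H} → run C
t=10: ready={A,C,E,G,H} → run C
t=11: ready={A,C,E,G,H} → run C
t=12: ready={A,E,G,H} → run H
t=13: ready={A,E,G,H} → run H
t=14: ready={A,E,G,H} → run H
t=15: ready={A,E,G,H} → run H
t=16: ready={A,E,G,H} → run H
t=17: ready={A,E,G} → run G
t=18: ready={A,E,G} → run G
t=19: ready={A,E,G} → run G
t=20: ready={A,E,G} → run G
t=21: ready={A,E,G} → run G
t=22: ready={A,E,G} → run G
t=23: ready={A,E,G} → run G
t=24: ready={A,E} → run E
t=25: ready={A,E} → run E
t=26: ready={A,E} → run E
t=27: ready={A,E} → run E
t=28: ready={A,E} → run E
t=29: ready={A,E} → run E
t=30: ready={A} → run A
t=31: ready={A} → run A
t=32: (idle)
t=33: (idle)
t=34: (idle)
t=35: (idle)
t=36: (idle)
t=37: (idle)

completion order = B, C, H, G, E, A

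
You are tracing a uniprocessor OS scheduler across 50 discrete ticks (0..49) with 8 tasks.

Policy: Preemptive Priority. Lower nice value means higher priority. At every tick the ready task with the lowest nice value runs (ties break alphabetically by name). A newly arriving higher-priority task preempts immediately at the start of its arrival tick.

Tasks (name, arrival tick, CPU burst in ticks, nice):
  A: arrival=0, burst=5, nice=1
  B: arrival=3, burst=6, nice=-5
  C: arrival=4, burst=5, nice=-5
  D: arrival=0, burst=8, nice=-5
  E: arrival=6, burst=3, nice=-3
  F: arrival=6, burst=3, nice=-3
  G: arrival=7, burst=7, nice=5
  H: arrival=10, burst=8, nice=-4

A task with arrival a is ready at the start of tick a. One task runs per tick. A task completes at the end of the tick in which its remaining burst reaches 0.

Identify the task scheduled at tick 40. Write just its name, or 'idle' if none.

t=0: ready={A,D} → run D
t=1: ready={A,D} → run D
t=2: ready={A,D} → run D
t=3: ready={A,B,D} → run B
t=4: ready={A,B,C,D} → run B
t=5: ready={A,B,C,D} → run B
t=6: ready={A,B,C,D,E,F} → run B
t=7: ready={A,B,C,D,E,F,G} → run B
t=8: ready={A,B,C,D,E,F,G} → run B
t=9: ready={A,C,D,E,F,G} → run C
t=10: ready={A,C,D,E,F,G,H} → run C
t=11: ready={A,C,D,E,F,G,H} → run C
t=12: ready={A,C,D,E,F,G,H} → run C
t=13: ready={A,C,D,E,F,G,H} → run C
t=14: ready={A,D,E,F,G,H} → run D
t=15: ready={A,D,E,F,G,H} → run D
t=16: ready={A,D,E,F,G,H} → run D
t=17: ready={A,D,E,F,G,H} → run D
t=18: ready={A,D,E,F,G,H} → run D
t=19: ready={A,E,F,G,H} → run H
t=20: ready={A,E,F,G,H} → run H
t=21: ready={A,E,F,G,H} → run H
t=22: ready={A,E,F,G,H} → run H
t=23: ready={A,E,F,G,H} → run H
t=24: ready={A,E,F,G,H} → run H
t=25: ready={A,E,F,G,H} → run H
t=26: ready={A,E,F,G,H} → run H
t=27: ready={A,E,F,G} → run E
t=28: ready={A,E,F,G} → run E
t=29: ready={A,E,F,G} → run E
t=30: ready={A,F,G} → run F
t=31: ready={A,F,G} → run F
t=32: ready={A,F,G} → run F
t=33: ready={A,G} → run A
t=34: ready={A,G} → run A
t=35: ready={A,G} → run A
t=36: ready={A,G} → run A
t=37: ready={A,G} → run A
t=38: ready={G} → run G
t=39: ready={G} → run G
t=40: ready={G} → run G
t=41: ready={G} → run G
t=42: ready={G} → run G
t=43: ready={G} → run G
t=44: ready={G} → run G
t=45: (idle)
t=46: (idle)
t=47: (idle)
t=48: (idle)
t=49: (idle)

running at tick 40 = G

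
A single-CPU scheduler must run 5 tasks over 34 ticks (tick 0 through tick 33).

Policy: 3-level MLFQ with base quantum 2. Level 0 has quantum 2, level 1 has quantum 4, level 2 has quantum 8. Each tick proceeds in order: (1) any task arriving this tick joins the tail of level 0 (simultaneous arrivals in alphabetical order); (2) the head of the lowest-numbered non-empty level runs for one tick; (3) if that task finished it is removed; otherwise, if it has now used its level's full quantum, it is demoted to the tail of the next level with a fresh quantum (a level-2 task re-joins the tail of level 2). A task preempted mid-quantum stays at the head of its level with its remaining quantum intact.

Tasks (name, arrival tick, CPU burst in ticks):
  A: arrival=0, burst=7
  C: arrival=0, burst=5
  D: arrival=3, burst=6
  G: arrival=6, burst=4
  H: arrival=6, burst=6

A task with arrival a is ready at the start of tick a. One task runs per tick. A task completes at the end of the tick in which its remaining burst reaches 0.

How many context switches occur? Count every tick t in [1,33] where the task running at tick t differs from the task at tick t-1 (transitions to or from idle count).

context switches = 11

t=0: L0/L1/L2 = AC/-/- → run A
t=1: L0/L1/L2 = AC/-/- → run A
t=2: L0/L1/L2 = C/A/- → run C
t=3: L0/L1/L2 = CD/A/- → run C
t=4: L0/L1/L2 = D/AC/- → run D
t=5: L0/L1/L2 = D/AC/- → run D
t=6: L0/L1/L2 = GH/ACD/- → run G
t=7: L0/L1/L2 = GH/ACD/- → run G
t=8: L0/L1/L2 = H/ACDG/- → run H
t=9: L0/L1/L2 = H/ACDG/- → run H
t=10: L0/L1/L2 = -/ACDGH/- → run A
t=11: L0/L1/L2 = -/ACDGH/- → run A
t=12: L0/L1/L2 = -/ACDGH/- → run A
t=13: L0/L1/L2 = -/ACDGH/- → run A
t=14: L0/L1/L2 = -/CDGH/A → run C
t=15: L0/L1/L2 = -/CDGH/A → run C
t=16: L0/L1/L2 = -/CDGH/A → run C
t=17: L0/L1/L2 = -/DGH/A → run D
t=18: L0/L1/L2 = -/DGH/A → run D
t=19: L0/L1/L2 = -/DGH/A → run D
t=20: L0/L1/L2 = -/DGH/A → run D
t=21: L0/L1/L2 = -/GH/A → run G
t=22: L0/L1/L2 = -/GH/A → run G
t=23: L0/L1/L2 = -/H/A → run H
t=24: L0/L1/L2 = -/H/A → run H
t=25: L0/L1/L2 = -/H/A → run H
t=26: L0/L1/L2 = -/H/A → run H
t=27: L0/L1/L2 = -/-/A → run A
t=28: (idle)
t=29: (idle)
t=30: (idle)
t=31: (idle)
t=32: (idle)
t=33: (idle)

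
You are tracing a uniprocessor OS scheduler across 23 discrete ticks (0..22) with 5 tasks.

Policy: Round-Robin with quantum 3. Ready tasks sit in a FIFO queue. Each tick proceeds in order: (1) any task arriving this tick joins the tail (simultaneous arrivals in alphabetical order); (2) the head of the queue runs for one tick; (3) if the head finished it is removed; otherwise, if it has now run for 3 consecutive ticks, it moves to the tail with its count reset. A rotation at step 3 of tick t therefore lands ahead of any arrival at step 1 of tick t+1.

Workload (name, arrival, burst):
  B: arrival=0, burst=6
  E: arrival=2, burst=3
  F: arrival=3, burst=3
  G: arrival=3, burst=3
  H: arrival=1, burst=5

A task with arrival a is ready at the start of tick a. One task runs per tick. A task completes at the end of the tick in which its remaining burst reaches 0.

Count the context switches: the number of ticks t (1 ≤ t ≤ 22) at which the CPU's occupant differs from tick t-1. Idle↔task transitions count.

t=0: queue=[B] q_used=0 → run B
t=1: queue=[B,H] q_used=1 → run B
t=2: queue=[B,H,E] q_used=2 → run B
t=3: queue=[H,E,B,F,G] q_used=0 → run H
t=4: queue=[H,E,B,F,G] q_used=1 → run H
t=5: queue=[H,E,B,F,G] q_used=2 → run H
t=6: queue=[E,B,F,G,H] q_used=0 → run E
t=7: queue=[E,B,F,G,H] q_used=1 → run E
t=8: queue=[E,B,F,G,H] q_used=2 → run E
t=9: queue=[B,F,G,H] q_used=0 → run B
t=10: queue=[B,F,G,H] q_used=1 → run B
t=11: queue=[B,F,G,H] q_used=2 → run B
t=12: queue=[F,G,H] q_used=0 → run F
t=13: queue=[F,G,H] q_used=1 → run F
t=14: queue=[F,G,H] q_used=2 → run F
t=15: queue=[G,H] q_used=0 → run G
t=16: queue=[G,H] q_used=1 → run G
t=17: queue=[G,H] q_used=2 → run G
t=18: queue=[H] q_used=0 → run H
t=19: queue=[H] q_used=1 → run H
t=20: (idle)
t=21: (idle)
t=22: (idle)

context switches = 7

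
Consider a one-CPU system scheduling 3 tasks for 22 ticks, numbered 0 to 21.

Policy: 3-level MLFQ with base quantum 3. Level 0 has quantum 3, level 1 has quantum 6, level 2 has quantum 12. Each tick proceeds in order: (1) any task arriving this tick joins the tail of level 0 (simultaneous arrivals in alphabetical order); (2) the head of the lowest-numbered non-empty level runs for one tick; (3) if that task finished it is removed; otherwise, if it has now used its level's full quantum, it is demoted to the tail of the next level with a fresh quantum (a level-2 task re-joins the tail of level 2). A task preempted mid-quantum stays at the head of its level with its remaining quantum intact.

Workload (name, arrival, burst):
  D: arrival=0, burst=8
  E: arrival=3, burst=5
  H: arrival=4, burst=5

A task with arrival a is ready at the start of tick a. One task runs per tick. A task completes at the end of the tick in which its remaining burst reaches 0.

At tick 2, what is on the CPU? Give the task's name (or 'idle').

t=0: L0/L1/L2 = D/-/- → run D
t=1: L0/L1/L2 = D/-/- → run D
t=2: L0/L1/L2 = D/-/- → run D
t=3: L0/L1/L2 = E/D/- → run E
t=4: L0/L1/L2 = EH/D/- → run E
t=5: L0/L1/L2 = EH/D/- → run E
t=6: L0/L1/L2 = H/DE/- → run H
t=7: L0/L1/L2 = H/DE/- → run H
t=8: L0/L1/L2 = H/DE/- → run H
t=9: L0/L1/L2 = -/DEH/- → run D
t=10: L0/L1/L2 = -/DEH/- → run D
t=11: L0/L1/L2 = -/DEH/- → run D
t=12: L0/L1/L2 = -/DEH/- → run D
t=13: L0/L1/L2 = -/DEH/- → run D
t=14: L0/L1/L2 = -/EH/- → run E
t=15: L0/L1/L2 = -/EH/- → run E
t=16: L0/L1/L2 = -/H/- → run H
t=17: L0/L1/L2 = -/H/- → run H
t=18: (idle)
t=19: (idle)
t=20: (idle)
t=21: (idle)

running at tick 2 = D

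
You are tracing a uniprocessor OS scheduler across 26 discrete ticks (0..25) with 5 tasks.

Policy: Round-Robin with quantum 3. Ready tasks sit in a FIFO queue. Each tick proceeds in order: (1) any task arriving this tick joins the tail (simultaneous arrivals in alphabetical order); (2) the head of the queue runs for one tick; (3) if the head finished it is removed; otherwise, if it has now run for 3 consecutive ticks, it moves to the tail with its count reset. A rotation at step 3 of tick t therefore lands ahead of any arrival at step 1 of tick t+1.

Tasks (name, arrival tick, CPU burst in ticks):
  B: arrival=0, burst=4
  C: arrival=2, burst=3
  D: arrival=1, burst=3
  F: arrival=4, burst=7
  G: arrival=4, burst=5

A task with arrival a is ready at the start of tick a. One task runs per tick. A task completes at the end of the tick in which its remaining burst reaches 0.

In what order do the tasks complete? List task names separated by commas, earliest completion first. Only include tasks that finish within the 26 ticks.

t=0: queue=[B] q_used=0 → run B
t=1: queue=[B,D] q_used=1 → run B
t=2: queue=[B,D,C] q_used=2 → run B
t=3: queue=[D,C,B] q_used=0 → run D
t=4: queue=[D,C,B,F,G] q_used=1 → run D
t=5: queue=[D,C,B,F,G] q_used=2 → run D
t=6: queue=[C,B,F,G] q_used=0 → run C
t=7: queue=[C,B,F,G] q_used=1 → run C
t=8: queue=[C,B,F,G] q_used=2 → run C
t=9: queue=[B,F,G] q_used=0 → run B
t=10: queue=[F,G] q_used=0 → run F
t=11: queue=[F,G] q_used=1 → run F
t=12: queue=[F,G] q_used=2 → run F
t=13: queue=[G,F] q_used=0 → run G
t=14: queue=[G,F] q_used=1 → run G
t=15: queue=[G,F] q_used=2 → run G
t=16: queue=[F,G] q_used=0 → run F
t=17: queue=[F,G] q_used=1 → run F
t=18: queue=[F,G] q_used=2 → run F
t=19: queue=[G,F] q_used=0 → run G
t=20: queue=[G,F] q_used=1 → run G
t=21: queue=[F] q_used=0 → run F
t=22: (idle)
t=23: (idle)
t=24: (idle)
t=25: (idle)

completion order = D, C, B, G, F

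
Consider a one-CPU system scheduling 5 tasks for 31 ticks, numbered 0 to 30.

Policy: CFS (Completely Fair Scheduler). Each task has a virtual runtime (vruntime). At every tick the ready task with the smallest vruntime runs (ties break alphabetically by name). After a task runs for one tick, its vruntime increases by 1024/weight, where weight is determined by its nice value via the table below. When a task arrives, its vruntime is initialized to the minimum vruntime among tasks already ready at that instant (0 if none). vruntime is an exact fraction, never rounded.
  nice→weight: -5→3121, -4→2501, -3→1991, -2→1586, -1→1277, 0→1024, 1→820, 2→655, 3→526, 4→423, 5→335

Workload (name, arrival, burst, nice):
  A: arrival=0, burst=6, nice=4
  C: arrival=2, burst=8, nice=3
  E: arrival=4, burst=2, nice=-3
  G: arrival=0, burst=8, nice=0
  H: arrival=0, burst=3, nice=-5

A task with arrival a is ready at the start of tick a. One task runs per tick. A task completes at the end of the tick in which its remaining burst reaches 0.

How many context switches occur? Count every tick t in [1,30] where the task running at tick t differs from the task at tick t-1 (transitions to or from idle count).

t=0: vr[A=0 G=0 H=0] → run A
t=1: vr[A=1024/423 G=0 H=0] → run G
t=2: vr[A=1024/423 C=0 G=1 H=0] → run C
t=3: vr[A=1024/423 C=512/263 G=1 H=0] → run H
t=4: vr[A=1024/423 C=512/263 E=1024/3121 G=1 H=1024/3121] → run E
t=5: vr[A=1024/423 C=512/263 E=5234688/6213911 G=1 H=1024/3121] → run H
t=6: vr[A=1024/423 C=512/263 E=5234688/6213911 G=1 H=2048/3121] → run H
t=7: vr[A=1024/423 C=512/263 E=5234688/6213911 G=1] → run E
t=8: vr[A=1024/423 C=512/263 G=1] → run G
t=9: vr[A=1024/423 C=512/263 G=2] → run C
t=10: vr[A=1024/423 C=1024/263 G=2] → run G
t=11: vr[A=1024/423 C=1024/263 G=3] → run A
t=12: vr[A=2048/423 C=1024/263 G=3] → run G
t=13: vr[A=2048/423 C=1024/263 G=4] → run C
t=14: vr[A=2048/423 C=1536/263 G=4] → run G
t=15: vr[A=2048/423 C=1536/263 G=5] → run A
t=16: vr[A=1024/141 C=1536/263 G=5] → run G
t=17: vr[A=1024/141 C=1536/263 G=6] → run C
t=18: vr[A=1024/141 C=2048/263 G=6] → run G
t=19: vr[A=1024/141 C=2048/263 G=7] → run G
t=20: vr[A=1024/141 C=2048/263] → run A
t=21: vr[A=4096/423 C=2048/263] → run C
t=22: vr[A=4096/423 C=2560/263] → run A
t=23: vr[A=5120/423 C=2560/263] → run C
t=24: vr[A=5120/423 C=3072/263] → run C
t=25: vr[A=5120/423 C=3584/263] → run A
t=26: vr[C=3584/263] → run C
t=27: (idle)
t=28: (idle)
t=29: (idle)
t=30: (idle)

context switches = 24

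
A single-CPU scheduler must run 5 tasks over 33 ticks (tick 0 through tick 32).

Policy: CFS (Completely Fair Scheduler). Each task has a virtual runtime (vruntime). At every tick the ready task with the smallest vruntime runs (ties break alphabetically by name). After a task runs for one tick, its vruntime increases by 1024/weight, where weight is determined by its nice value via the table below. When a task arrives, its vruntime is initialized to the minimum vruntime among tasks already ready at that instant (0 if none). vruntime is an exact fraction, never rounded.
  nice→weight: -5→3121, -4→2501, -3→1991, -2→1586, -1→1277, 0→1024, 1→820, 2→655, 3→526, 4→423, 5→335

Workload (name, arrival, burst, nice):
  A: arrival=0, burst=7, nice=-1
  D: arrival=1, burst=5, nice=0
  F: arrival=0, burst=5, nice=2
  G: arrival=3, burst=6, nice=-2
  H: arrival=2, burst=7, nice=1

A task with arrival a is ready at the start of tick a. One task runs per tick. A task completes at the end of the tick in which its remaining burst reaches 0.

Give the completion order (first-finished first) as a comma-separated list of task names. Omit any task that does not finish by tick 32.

t=0: vr[A=0 F=0] → run A
t=1: vr[A=1024/1277 D=0 F=0] → run D
t=2: vr[A=1024/1277 D=1 F=0 H=0] → run F
t=3: vr[A=1024/1277 D=1 F=1024/655 G=0 H=0] → run G
t=4: vr[A=1024/1277 D=1 F=1024/655 G=512/793 H=0] → run H
t=5: vr[A=1024/1277 D=1 F=1024/655 G=512/793 H=256/205] → run G
t=6: vr[A=1024/1277 D=1 F=1024/655 G=1024/793 H=256/205] → run A
t=7: vr[A=2048/1277 D=1 F=1024/655 G=1024/793 H=256/205] → run D
t=8: vr[A=2048/1277 D=2 F=1024/655 G=1024/793 H=256/205] → run H
t=9: vr[A=2048/1277 D=2 F=1024/655 G=1024/793 H=512/205] → run G
t=10: vr[A=2048/1277 D=2 F=1024/655 G=1536/793 H=512/205] → run F
t=11: vr[A=2048/1277 D=2 F=2048/655 G=1536/793 H=512/205] → run A
t=12: vr[A=3072/1277 D=2 F=2048/655 G=1536/793 H=512/205] → run G
t=13: vr[A=3072/1277 D=2 F=2048/655 G=2048/793 H=512/205] → run D
t=14: vr[A=3072/1277 D=3 F=2048/655 G=2048/793 H=512/205] → run A
t=15: vr[A=4096/1277 D=3 F=2048/655 G=2048/793 H=512/205] → run H
t=16: vr[A=4096/1277 D=3 F=2048/655 G=2048/793 H=768/205] → run G
t=17: vr[A=4096/1277 D=3 F=2048/655 G=2560/793 H=768/205] → run D
t=18: vr[A=4096/1277 D=4 F=2048/655 G=2560/793 H=768/205] → run F
t=19: vr[A=4096/1277 D=4 F=3072/655 G=2560/793 H=768/205] → run A
t=20: vr[A=5120/1277 D=4 F=3072/655 G=2560/793 H=768/205] → run G
t=21: vr[A=5120/1277 D=4 F=3072/655 H=768/205] → run H
t=22: vr[A=5120/1277 D=4 F=3072/655 H=1024/205] → run D
t=23: vr[A=5120/1277 F=3072/655 H=1024/205] → run A
t=24: vr[A=6144/1277 F=3072/655 H=1024/205] → run F
t=25: vr[A=6144/1277 F=4096/655 H=1024/205] → run A
t=26: vr[F=4096/655 H=1024/205] → run H
t=27: vr[F=4096/655 H=256/41] → run H
t=28: vr[F=4096/655 H=1536/205] → run F
t=29: vr[H=1536/205] → run H
t=30: (idle)
t=31: (idle)
t=32: (idle)

completion order = G, D, A, F, H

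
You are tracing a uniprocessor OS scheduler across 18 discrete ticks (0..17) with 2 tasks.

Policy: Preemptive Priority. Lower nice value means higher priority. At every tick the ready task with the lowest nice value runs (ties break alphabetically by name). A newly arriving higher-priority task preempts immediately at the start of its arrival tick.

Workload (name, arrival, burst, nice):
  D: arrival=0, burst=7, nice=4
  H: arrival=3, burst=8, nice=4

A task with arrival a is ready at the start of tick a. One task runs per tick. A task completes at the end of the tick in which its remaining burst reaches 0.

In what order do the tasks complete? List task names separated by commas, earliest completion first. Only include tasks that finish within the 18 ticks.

t=0: ready={D} → run D
t=1: ready={D} → run D
t=2: ready={D} → run D
t=3: ready={D,H} → run D
t=4: ready={D,H} → run D
t=5: ready={D,H} → run D
t=6: ready={D,H} → run D
t=7: ready={H} → run H
t=8: ready={H} → run H
t=9: ready={H} → run H
t=10: ready={H} → run H
t=11: ready={H} → run H
t=12: ready={H} → run H
t=13: ready={H} → run H
t=14: ready={H} → run H
t=15: (idle)
t=16: (idle)
t=17: (idle)

completion order = D, H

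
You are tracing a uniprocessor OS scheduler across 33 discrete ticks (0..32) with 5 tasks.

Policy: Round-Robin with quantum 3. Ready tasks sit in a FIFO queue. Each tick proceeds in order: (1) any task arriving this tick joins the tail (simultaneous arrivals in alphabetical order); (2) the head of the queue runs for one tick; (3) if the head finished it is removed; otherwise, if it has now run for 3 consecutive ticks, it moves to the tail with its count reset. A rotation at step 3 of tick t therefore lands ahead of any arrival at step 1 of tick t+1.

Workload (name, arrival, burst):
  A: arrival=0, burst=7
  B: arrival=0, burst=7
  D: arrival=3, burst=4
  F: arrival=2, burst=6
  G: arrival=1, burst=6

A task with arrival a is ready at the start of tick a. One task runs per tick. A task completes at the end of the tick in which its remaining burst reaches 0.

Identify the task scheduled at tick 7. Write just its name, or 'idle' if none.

t=0: queue=[A,B] q_used=0 → run A
t=1: queue=[A,B,G] q_used=1 → run A
t=2: queue=[A,B,G,F] q_used=2 → run A
t=3: queue=[B,G,F,A,D] q_used=0 → run B
t=4: queue=[B,G,F,A,D] q_used=1 → run B
t=5: queue=[B,G,F,A,D] q_used=2 → run B
t=6: queue=[G,F,A,D,B] q_used=0 → run G
t=7: queue=[G,F,A,D,B] q_used=1 → run G
t=8: queue=[G,F,A,D,B] q_used=2 → run G
t=9: queue=[F,A,D,B,G] q_used=0 → run F
t=10: queue=[F,A,D,B,G] q_used=1 → run F
t=11: queue=[F,A,D,B,G] q_used=2 → run F
t=12: queue=[A,D,B,G,F] q_used=0 → run A
t=13: queue=[A,D,B,G,F] q_used=1 → run A
t=14: queue=[A,D,B,G,F] q_used=2 → run A
t=15: queue=[D,B,G,F,A] q_used=0 → run D
t=16: queue=[D,B,G,F,A] q_used=1 → run D
t=17: queue=[D,B,G,F,A] q_used=2 → run D
t=18: queue=[B,G,F,A,D] q_used=0 → run B
t=19: queue=[B,G,F,A,D] q_used=1 → run B
t=20: queue=[B,G,F,A,D] q_used=2 → run B
t=21: queue=[G,F,A,D,B] q_used=0 → run G
t=22: queue=[G,F,A,D,B] q_used=1 → run G
t=23: queue=[G,F,A,D,B] q_used=2 → run G
t=24: queue=[F,A,D,B] q_used=0 → run F
t=25: queue=[F,A,D,B] q_used=1 → run F
t=26: queue=[F,A,D,B] q_used=2 → run F
t=27: queue=[A,D,B] q_used=0 → run A
t=28: queue=[D,B] q_used=0 → run D
t=29: queue=[B] q_used=0 → run B
t=30: (idle)
t=31: (idle)
t=32: (idle)

running at tick 7 = G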